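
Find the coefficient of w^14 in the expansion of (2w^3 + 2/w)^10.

215040

General term: C(10,j)·(2w^3)^j·(2/w)^(10-j), with w-exponent 3j − 1(10−j) = 4j − 10.
Set 4j − 10 = 14: j = 6.
C(10,6) = 210; 2^6 = 64; 2^4 = 16.
Coefficient = 210 · 64 · 16 = 215040.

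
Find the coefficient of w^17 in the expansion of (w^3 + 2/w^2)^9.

144

General term: C(9,j)·(w^3)^j·(2/w^2)^(9-j), with w-exponent 3j − 2(9−j) = 5j − 18.
Set 5j − 18 = 17: j = 7.
C(9,7) = 36; 1^7 = 1; 2^2 = 4.
Coefficient = 36 · 1 · 4 = 144.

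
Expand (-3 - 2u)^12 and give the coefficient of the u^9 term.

The general term is C(12,j)·(-3)^j·(-2u)^(12-j); the u^9 term has j = 3.
C(12,3) = 220.
Coefficient = C(12,3) · (-3)^3 · (-2)^9 = 220 · (-27) · (-512) = 3041280.

3041280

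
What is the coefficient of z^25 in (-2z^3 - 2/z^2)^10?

10240

General term: C(10,j)·(-2z^3)^j·(-2/z^2)^(10-j), with z-exponent 3j − 2(10−j) = 5j − 20.
Set 5j − 20 = 25: j = 9.
C(10,9) = 10; (-2)^9 = -512; (-2)^1 = -2.
Coefficient = 10 · (-512) · (-2) = 10240.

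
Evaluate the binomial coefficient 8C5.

56

C(8,5) = C(8,3) by symmetry.
C(8,3) = (8·7·6) / 3! = 336 / 6 = 56.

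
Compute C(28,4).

C(28,4) = (28·27·26·25) / 4! = 491400 / 24 = 20475.

20475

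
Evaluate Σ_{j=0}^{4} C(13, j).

1093

1 + 13 + 78 + 286 + 715 = 1093.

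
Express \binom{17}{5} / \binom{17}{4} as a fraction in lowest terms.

C(n,k+1)/C(n,k) = (n−k)/(k+1) = (17−4)/(4+1) = 13/5.

13/5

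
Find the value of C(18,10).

C(18,10) = C(18,8) by symmetry.
C(18,8) = (18·17·16·15·14·13·12·11) / 8! = 1764322560 / 40320 = 43758.

43758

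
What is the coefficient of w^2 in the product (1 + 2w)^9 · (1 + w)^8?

Coefficient of w^2 = Σ_{j} C(9,j)·2^j·C(8,2-j)·1^(2-j) for j from 0 to 2.
= 28 + 144 + 144 = 316.

316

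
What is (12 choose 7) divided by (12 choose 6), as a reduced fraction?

C(n,k+1)/C(n,k) = (n−k)/(k+1) = (12−6)/(6+1) = 6/7.

6/7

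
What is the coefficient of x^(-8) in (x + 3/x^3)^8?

General term: C(8,j)·(x)^j·(3/x^3)^(8-j), with x-exponent 1j − 3(8−j) = 4j − 24.
Set 4j − 24 = -8: j = 4.
C(8,4) = 70; 1^4 = 1; 3^4 = 81.
Coefficient = 70 · 1 · 81 = 5670.

5670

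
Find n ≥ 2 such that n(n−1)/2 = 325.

n(n−1)/2 = 325 ⇒ n(n−1) = 650. Since 26·25 = 650, n = 26.

26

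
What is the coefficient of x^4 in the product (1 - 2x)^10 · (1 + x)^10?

Coefficient of x^4 = Σ_{j} C(10,j)·(-2)^j·C(10,4-j)·1^(4-j) for j from 0 to 4.
= 210 + (-2400) + 8100 + (-9600) + 3360 = -330.

-330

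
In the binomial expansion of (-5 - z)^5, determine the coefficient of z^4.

-25

The general term is C(5,j)·(-5)^j·(-z)^(5-j); the z^4 term has j = 1.
C(5,1) = 5.
Coefficient = C(5,1) · (-5)^1 = 5 · (-5) = -25.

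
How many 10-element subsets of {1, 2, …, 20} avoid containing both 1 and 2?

140998

All 10-subsets: C(20,10) = 184756. Those containing both fixed elements: C(18,8) = 43758.
184756 − 43758 = 140998.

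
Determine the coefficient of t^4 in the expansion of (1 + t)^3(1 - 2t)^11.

Coefficient of t^4 = Σ_{j} C(3,j)·1^j·C(11,4-j)·(-2)^(4-j) for j from 0 to 3.
= 5280 + (-3960) + 660 + (-22) = 1958.

1958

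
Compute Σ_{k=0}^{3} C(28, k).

3683

1 + 28 + 378 + 3276 = 3683.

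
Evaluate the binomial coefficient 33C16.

C(33,16) = (33·32·31·30·29·28·27·26·25·24·23·22·21·20·19·18) / 16! = 24412776311194951680000 / 20922789888000 = 1166803110.

1166803110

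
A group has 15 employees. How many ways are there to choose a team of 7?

This is C(15,7) = 6435.

6435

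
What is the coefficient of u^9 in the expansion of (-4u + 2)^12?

The general term is C(12,j)·(-4u)^j·(2)^(12-j); the u^9 term has j = 9.
C(12,9) = 220.
Coefficient = C(12,9) · (-4)^9 · 2^3 = 220 · (-262144) · 8 = -461373440.

-461373440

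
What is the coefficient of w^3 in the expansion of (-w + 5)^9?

-1312500

The general term is C(9,j)·(-w)^j·(5)^(9-j); the w^3 term has j = 3.
C(9,3) = 84.
Coefficient = C(9,3) · (-1)^3 · 5^6 = 84 · (-1) · 15625 = -1312500.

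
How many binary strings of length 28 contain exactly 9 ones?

6906900

Choose the 9 positions: C(28,9) = 6906900.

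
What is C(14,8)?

3003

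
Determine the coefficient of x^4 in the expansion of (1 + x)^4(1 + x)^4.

70

Coefficient of x^4 = Σ_{j} C(4,j)·C(4,4-j) for j from 0 to 4.
= 1 + 16 + 36 + 16 + 1 = 70.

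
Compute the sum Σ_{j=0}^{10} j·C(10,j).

Differentiating (1+x)^10 and setting x=1: Σ j·C(10,j) = 10·2^9 = 5120.

5120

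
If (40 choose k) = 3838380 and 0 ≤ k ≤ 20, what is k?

6

C(40,k) increases on 0 ≤ k ≤ 20. C(40,5) = 658008 and C(40,6) = 3838380, so k = 6.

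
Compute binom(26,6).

230230

C(26,6) = (26·25·24·23·22·21) / 6! = 165765600 / 720 = 230230.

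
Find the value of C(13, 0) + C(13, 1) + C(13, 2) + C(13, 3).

1 + 13 + 78 + 286 = 378.

378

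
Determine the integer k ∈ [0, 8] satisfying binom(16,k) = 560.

C(16,k) increases on 0 ≤ k ≤ 8. C(16,2) = 120 and C(16,3) = 560, so k = 3.

3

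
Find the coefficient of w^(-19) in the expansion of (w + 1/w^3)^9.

36

General term: C(9,j)·(w)^j·(1/w^3)^(9-j), with w-exponent 1j − 3(9−j) = 4j − 27.
Set 4j − 27 = -19: j = 2.
C(9,2) = 36; 1^2 = 1; 1^7 = 1.
Coefficient = 36 · 1 · 1 = 36.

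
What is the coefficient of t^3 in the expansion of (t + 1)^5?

The general term is C(5,j)·(t)^j·(1)^(5-j); the t^3 term has j = 3.
C(5,3) = 10.
Coefficient = C(5,3) = 10.

10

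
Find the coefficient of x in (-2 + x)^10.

-5120

The general term is C(10,j)·(-2)^j·(x)^(10-j); the x^1 term has j = 9.
C(10,9) = 10.
Coefficient = C(10,9) · (-2)^9 = 10 · (-512) = -5120.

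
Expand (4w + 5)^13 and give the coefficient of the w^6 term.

549120000000

The general term is C(13,j)·(4w)^j·(5)^(13-j); the w^6 term has j = 6.
C(13,6) = 1716.
Coefficient = C(13,6) · 4^6 · 5^7 = 1716 · 4096 · 78125 = 549120000000.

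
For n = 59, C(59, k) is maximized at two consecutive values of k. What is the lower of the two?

For odd n = 59, C(59,k) peaks at k = (n−1)/2 and (n+1)/2; the lower is 29.

29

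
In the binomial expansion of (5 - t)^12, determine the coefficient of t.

The general term is C(12,j)·(5)^j·(-t)^(12-j); the t^1 term has j = 11.
C(12,11) = 12.
Coefficient = C(12,11) · 5^11 · (-1)^1 = 12 · 48828125 · (-1) = -585937500.

-585937500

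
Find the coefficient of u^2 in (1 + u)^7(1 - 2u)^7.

7

Coefficient of u^2 = Σ_{j} C(7,j)·1^j·C(7,2-j)·(-2)^(2-j) for j from 0 to 2.
= 84 + (-98) + 21 = 7.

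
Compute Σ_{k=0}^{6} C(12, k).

2510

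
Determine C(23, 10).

1144066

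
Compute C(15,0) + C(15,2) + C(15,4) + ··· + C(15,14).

Even-r terms of row 15 sum to 2^14 = 16384.

16384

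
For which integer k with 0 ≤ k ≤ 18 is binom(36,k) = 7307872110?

C(36,k) increases on 0 ≤ k ≤ 18. C(36,15) = 5567902560 and C(36,16) = 7307872110, so k = 16.

16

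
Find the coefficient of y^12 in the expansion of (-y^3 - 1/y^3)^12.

General term: C(12,j)·(-y^3)^j·(-1/y^3)^(12-j), with y-exponent 3j − 3(12−j) = 6j − 36.
Set 6j − 36 = 12: j = 8.
C(12,8) = 495; (-1)^8 = 1; (-1)^4 = 1.
Coefficient = 495 · 1 · 1 = 495.

495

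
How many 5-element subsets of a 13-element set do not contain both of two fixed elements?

1122

All 5-subsets: C(13,5) = 1287. Those containing both fixed elements: C(11,3) = 165.
1287 − 165 = 1122.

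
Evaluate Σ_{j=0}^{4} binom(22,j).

1 + 22 + 231 + 1540 + 7315 = 9109.

9109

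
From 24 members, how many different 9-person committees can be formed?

1307504

This is C(24,9) = 1307504.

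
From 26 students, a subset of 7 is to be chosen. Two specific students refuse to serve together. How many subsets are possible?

All 7-subsets: C(26,7) = 657800. Those containing both fixed elements: C(24,5) = 42504.
657800 − 42504 = 615296.

615296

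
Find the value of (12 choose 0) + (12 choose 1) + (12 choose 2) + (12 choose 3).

1 + 12 + 66 + 220 = 299.

299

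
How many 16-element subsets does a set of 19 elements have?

C(19,16) = C(19,3) by symmetry.
C(19,3) = (19·18·17) / 3! = 5814 / 6 = 969.

969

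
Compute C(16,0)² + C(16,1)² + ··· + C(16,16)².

Σ C(16,j)² is the coefficient of x^16 in (1+x)^16(1+x)^16 = (1+x)^32, i.e. C(32,16) = 601080390.

601080390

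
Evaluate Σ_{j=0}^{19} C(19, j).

Setting x = 1 in (1+x)^19 gives Σ C(19,j) = 2^19 = 524288.

524288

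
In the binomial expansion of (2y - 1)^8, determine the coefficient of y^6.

The general term is C(8,j)·(2y)^j·(-1)^(8-j); the y^6 term has j = 6.
C(8,6) = 28.
Coefficient = C(8,6) · 2^6 = 28 · 64 = 1792.

1792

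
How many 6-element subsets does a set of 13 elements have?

1716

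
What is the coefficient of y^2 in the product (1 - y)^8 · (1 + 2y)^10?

48

Coefficient of y^2 = Σ_{j} C(8,j)·(-1)^j·C(10,2-j)·2^(2-j) for j from 0 to 2.
= 180 + (-160) + 28 = 48.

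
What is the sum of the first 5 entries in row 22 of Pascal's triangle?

9109

1 + 22 + 231 + 1540 + 7315 = 9109.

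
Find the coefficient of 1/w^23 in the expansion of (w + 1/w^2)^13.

13

General term: C(13,j)·(w)^j·(1/w^2)^(13-j), with w-exponent 1j − 2(13−j) = 3j − 26.
Set 3j − 26 = -23: j = 1.
C(13,1) = 13; 1^1 = 1; 1^12 = 1.
Coefficient = 13 · 1 · 1 = 13.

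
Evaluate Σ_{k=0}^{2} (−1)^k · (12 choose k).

55

The partial alternating sum Σ_{k=0}^{2} (−1)^k C(12,k) = (−1)^2 C(11,2) = 55.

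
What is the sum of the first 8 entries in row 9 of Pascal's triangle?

1 + 9 + 36 + 84 + 126 + 126 + 84 + 36 = 502.

502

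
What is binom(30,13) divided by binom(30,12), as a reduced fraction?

18/13

C(n,k+1)/C(n,k) = (n−k)/(k+1) = (30−12)/(12+1) = 18/13.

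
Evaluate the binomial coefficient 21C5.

C(21,5) = (21·20·19·18·17) / 5! = 2441880 / 120 = 20349.

20349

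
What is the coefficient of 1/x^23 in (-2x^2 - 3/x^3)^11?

-4330260

General term: C(11,j)·(-2x^2)^j·(-3/x^3)^(11-j), with x-exponent 2j − 3(11−j) = 5j − 33.
Set 5j − 33 = -23: j = 2.
C(11,2) = 55; (-2)^2 = 4; (-3)^9 = -19683.
Coefficient = 55 · 4 · (-19683) = -4330260.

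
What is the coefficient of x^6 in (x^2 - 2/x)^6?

General term: C(6,j)·(x^2)^j·(-2/x)^(6-j), with x-exponent 2j − 1(6−j) = 3j − 6.
Set 3j − 6 = 6: j = 4.
C(6,4) = 15; 1^4 = 1; (-2)^2 = 4.
Coefficient = 15 · 1 · 4 = 60.

60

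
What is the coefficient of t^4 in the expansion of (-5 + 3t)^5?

The general term is C(5,j)·(-5)^j·(3t)^(5-j); the t^4 term has j = 1.
C(5,1) = 5.
Coefficient = C(5,1) · (-5)^1 · 3^4 = 5 · (-5) · 81 = -2025.

-2025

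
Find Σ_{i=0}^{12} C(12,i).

Setting x = 1 in (1+x)^12 gives Σ C(12,i) = 2^12 = 4096.

4096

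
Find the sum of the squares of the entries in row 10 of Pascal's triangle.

By Vandermonde's identity, Σ C(10,r)² = C(20,10) = 184756.

184756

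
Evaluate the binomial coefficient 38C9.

C(38,9) = (38·37·36·35·34·33·32·31·30) / 9! = 59153663923200 / 362880 = 163011640.

163011640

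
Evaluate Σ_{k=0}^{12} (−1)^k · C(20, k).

50388

The partial alternating sum Σ_{k=0}^{12} (−1)^k C(20,k) = (−1)^12 C(19,12) = 50388.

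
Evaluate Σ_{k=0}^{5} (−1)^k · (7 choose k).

The partial alternating sum Σ_{k=0}^{5} (−1)^k C(7,k) = (−1)^5 C(6,5) = -6.

-6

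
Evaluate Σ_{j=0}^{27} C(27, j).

The entries of row 27 sum to 2^27 = 134217728.

134217728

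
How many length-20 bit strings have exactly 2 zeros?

Choose the 2 positions: C(20,2) = 190.

190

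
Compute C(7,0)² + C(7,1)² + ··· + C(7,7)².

Σ C(7,k)² is the coefficient of x^7 in (1+x)^7(1+x)^7 = (1+x)^14, i.e. C(14,7) = 3432.

3432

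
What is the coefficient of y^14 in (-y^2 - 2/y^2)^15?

-21840

General term: C(15,j)·(-y^2)^j·(-2/y^2)^(15-j), with y-exponent 2j − 2(15−j) = 4j − 30.
Set 4j − 30 = 14: j = 11.
C(15,11) = 1365; (-1)^11 = -1; (-2)^4 = 16.
Coefficient = 1365 · (-1) · 16 = -21840.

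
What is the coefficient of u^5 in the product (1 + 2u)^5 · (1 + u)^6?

2668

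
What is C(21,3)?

1330

C(21,3) = (21·20·19) / 3! = 7980 / 6 = 1330.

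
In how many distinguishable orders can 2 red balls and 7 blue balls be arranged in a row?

36

Choose positions for the red balls: C(9,2) = 36.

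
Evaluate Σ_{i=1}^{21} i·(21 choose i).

22020096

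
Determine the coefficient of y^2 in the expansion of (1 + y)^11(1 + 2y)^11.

Coefficient of y^2 = Σ_{j} C(11,j)·1^j·C(11,2-j)·2^(2-j) for j from 0 to 2.
= 220 + 242 + 55 = 517.

517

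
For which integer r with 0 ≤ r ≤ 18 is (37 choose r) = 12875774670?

C(37,r) increases on 0 ≤ r ≤ 18. C(37,15) = 9364199760 and C(37,16) = 12875774670, so r = 16.

16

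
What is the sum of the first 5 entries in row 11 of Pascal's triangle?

562

1 + 11 + 55 + 165 + 330 = 562.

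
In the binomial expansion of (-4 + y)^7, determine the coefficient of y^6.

The general term is C(7,j)·(-4)^j·(y)^(7-j); the y^6 term has j = 1.
C(7,1) = 7.
Coefficient = C(7,1) · (-4)^1 = 7 · (-4) = -28.

-28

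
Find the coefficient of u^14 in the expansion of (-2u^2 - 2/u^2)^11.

-112640

General term: C(11,j)·(-2u^2)^j·(-2/u^2)^(11-j), with u-exponent 2j − 2(11−j) = 4j − 22.
Set 4j − 22 = 14: j = 9.
C(11,9) = 55; (-2)^9 = -512; (-2)^2 = 4.
Coefficient = 55 · (-512) · 4 = -112640.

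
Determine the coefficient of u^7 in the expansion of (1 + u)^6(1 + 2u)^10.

Coefficient of u^7 = Σ_{j} C(6,j)·1^j·C(10,7-j)·2^(7-j) for j from 0 to 6.
= 15360 + 80640 + 120960 + 67200 + 14400 + 1080 + 20 = 299660.

299660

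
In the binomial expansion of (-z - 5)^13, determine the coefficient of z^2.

-3808593750

The general term is C(13,j)·(-z)^j·(-5)^(13-j); the z^2 term has j = 2.
C(13,2) = 78.
Coefficient = C(13,2) · (-5)^11 = 78 · (-48828125) = -3808593750.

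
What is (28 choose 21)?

1184040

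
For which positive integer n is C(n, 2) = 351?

27

n(n−1)/2 = 351 ⇒ n(n−1) = 702. Since 27·26 = 702, n = 27.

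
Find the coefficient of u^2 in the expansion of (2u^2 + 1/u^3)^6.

240

General term: C(6,j)·(2u^2)^j·(1/u^3)^(6-j), with u-exponent 2j − 3(6−j) = 5j − 18.
Set 5j − 18 = 2: j = 4.
C(6,4) = 15; 2^4 = 16; 1^2 = 1.
Coefficient = 15 · 16 · 1 = 240.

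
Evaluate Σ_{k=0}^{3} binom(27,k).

1 + 27 + 351 + 2925 = 3304.

3304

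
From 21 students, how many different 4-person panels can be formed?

5985

This is C(21,4) = 5985.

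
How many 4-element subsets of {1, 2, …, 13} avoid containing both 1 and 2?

All 4-subsets: C(13,4) = 715. Those containing both fixed elements: C(11,2) = 55.
715 − 55 = 660.

660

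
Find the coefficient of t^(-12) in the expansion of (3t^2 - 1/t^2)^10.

General term: C(10,j)·(3t^2)^j·(-1/t^2)^(10-j), with t-exponent 2j − 2(10−j) = 4j − 20.
Set 4j − 20 = -12: j = 2.
C(10,2) = 45; 3^2 = 9; (-1)^8 = 1.
Coefficient = 45 · 9 · 1 = 405.

405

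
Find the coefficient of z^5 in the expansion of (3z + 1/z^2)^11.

General term: C(11,j)·(3z)^j·(1/z^2)^(11-j), with z-exponent 1j − 2(11−j) = 3j − 22.
Set 3j − 22 = 5: j = 9.
C(11,9) = 55; 3^9 = 19683; 1^2 = 1.
Coefficient = 55 · 19683 · 1 = 1082565.

1082565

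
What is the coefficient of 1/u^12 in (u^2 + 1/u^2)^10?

45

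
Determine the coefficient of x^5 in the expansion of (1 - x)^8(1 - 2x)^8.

-30744

Coefficient of x^5 = Σ_{j} C(8,j)·(-1)^j·C(8,5-j)·(-2)^(5-j) for j from 0 to 5.
= (-1792) + (-8960) + (-12544) + (-6272) + (-1120) + (-56) = -30744.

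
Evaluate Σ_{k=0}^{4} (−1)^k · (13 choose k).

The partial alternating sum Σ_{k=0}^{4} (−1)^k C(13,k) = (−1)^4 C(12,4) = 495.

495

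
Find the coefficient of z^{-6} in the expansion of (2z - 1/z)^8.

-16

General term: C(8,j)·(2z)^j·(-1/z)^(8-j), with z-exponent 1j − 1(8−j) = 2j − 8.
Set 2j − 8 = -6: j = 1.
C(8,1) = 8; 2^1 = 2; (-1)^7 = -1.
Coefficient = 8 · 2 · (-1) = -16.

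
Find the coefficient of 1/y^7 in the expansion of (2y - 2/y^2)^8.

General term: C(8,j)·(2y)^j·(-2/y^2)^(8-j), with y-exponent 1j − 2(8−j) = 3j − 16.
Set 3j − 16 = -7: j = 3.
C(8,3) = 56; 2^3 = 8; (-2)^5 = -32.
Coefficient = 56 · 8 · (-32) = -14336.

-14336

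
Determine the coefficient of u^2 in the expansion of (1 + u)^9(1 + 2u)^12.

516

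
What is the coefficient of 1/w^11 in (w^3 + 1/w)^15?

15

General term: C(15,j)·(w^3)^j·(1/w)^(15-j), with w-exponent 3j − 1(15−j) = 4j − 15.
Set 4j − 15 = -11: j = 1.
C(15,1) = 15; 1^1 = 1; 1^14 = 1.
Coefficient = 15 · 1 · 1 = 15.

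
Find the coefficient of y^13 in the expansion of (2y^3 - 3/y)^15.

5404164480

General term: C(15,j)·(2y^3)^j·(-3/y)^(15-j), with y-exponent 3j − 1(15−j) = 4j − 15.
Set 4j − 15 = 13: j = 7.
C(15,7) = 6435; 2^7 = 128; (-3)^8 = 6561.
Coefficient = 6435 · 128 · 6561 = 5404164480.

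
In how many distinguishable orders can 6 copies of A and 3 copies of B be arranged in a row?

Choose positions for the A's: C(9,6) = 84.

84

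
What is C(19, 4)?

3876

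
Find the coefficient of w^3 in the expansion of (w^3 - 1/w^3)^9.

126

General term: C(9,j)·(w^3)^j·(-1/w^3)^(9-j), with w-exponent 3j − 3(9−j) = 6j − 27.
Set 6j − 27 = 3: j = 5.
C(9,5) = 126; 1^5 = 1; (-1)^4 = 1.
Coefficient = 126 · 1 · 1 = 126.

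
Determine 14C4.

1001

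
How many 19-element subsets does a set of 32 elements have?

347373600

C(32,19) = C(32,13) by symmetry.
C(32,13) = (32·31·30·29·28·27·26·25·24·23·22·21·20) / 13! = 2163102632570880000 / 6227020800 = 347373600.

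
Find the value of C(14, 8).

3003

C(14,8) = C(14,6) by symmetry.
C(14,6) = (14·13·12·11·10·9) / 6! = 2162160 / 720 = 3003.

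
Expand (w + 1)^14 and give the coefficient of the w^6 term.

The general term is C(14,j)·(w)^j·(1)^(14-j); the w^6 term has j = 6.
C(14,6) = 3003.
Coefficient = C(14,6) = 3003.

3003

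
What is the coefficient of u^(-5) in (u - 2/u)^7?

448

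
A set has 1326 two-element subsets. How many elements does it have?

n(n−1)/2 = 1326 ⇒ n(n−1) = 2652. Since 52·51 = 2652, n = 52.

52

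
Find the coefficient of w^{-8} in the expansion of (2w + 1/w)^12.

General term: C(12,j)·(2w)^j·(1/w)^(12-j), with w-exponent 1j − 1(12−j) = 2j − 12.
Set 2j − 12 = -8: j = 2.
C(12,2) = 66; 2^2 = 4; 1^10 = 1.
Coefficient = 66 · 4 · 1 = 264.

264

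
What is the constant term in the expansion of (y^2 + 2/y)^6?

240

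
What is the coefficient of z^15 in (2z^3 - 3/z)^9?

General term: C(9,j)·(2z^3)^j·(-3/z)^(9-j), with z-exponent 3j − 1(9−j) = 4j − 9.
Set 4j − 9 = 15: j = 6.
C(9,6) = 84; 2^6 = 64; (-3)^3 = -27.
Coefficient = 84 · 64 · (-27) = -145152.

-145152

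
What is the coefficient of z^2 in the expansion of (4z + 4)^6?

The general term is C(6,j)·(4z)^j·(4)^(6-j); the z^2 term has j = 2.
C(6,2) = 15.
Coefficient = C(6,2) · 4^2 · 4^4 = 15 · 16 · 256 = 61440.

61440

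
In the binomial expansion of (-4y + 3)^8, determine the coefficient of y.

-69984

The general term is C(8,j)·(-4y)^j·(3)^(8-j); the y^1 term has j = 1.
C(8,1) = 8.
Coefficient = C(8,1) · (-4)^1 · 3^7 = 8 · (-4) · 2187 = -69984.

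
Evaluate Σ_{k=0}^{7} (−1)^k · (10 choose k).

-36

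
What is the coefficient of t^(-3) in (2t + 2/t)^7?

2688

General term: C(7,j)·(2t)^j·(2/t)^(7-j), with t-exponent 1j − 1(7−j) = 2j − 7.
Set 2j − 7 = -3: j = 2.
C(7,2) = 21; 2^2 = 4; 2^5 = 32.
Coefficient = 21 · 4 · 32 = 2688.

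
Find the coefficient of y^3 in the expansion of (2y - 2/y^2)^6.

General term: C(6,j)·(2y)^j·(-2/y^2)^(6-j), with y-exponent 1j − 2(6−j) = 3j − 12.
Set 3j − 12 = 3: j = 5.
C(6,5) = 6; 2^5 = 32; (-2)^1 = -2.
Coefficient = 6 · 32 · (-2) = -384.

-384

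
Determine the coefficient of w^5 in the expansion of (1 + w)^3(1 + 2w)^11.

34804

Coefficient of w^5 = Σ_{j} C(3,j)·1^j·C(11,5-j)·2^(5-j) for j from 0 to 3.
= 14784 + 15840 + 3960 + 220 = 34804.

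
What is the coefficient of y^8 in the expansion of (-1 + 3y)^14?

19702683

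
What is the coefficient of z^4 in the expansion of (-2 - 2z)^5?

-160

The general term is C(5,j)·(-2)^j·(-2z)^(5-j); the z^4 term has j = 1.
C(5,1) = 5.
Coefficient = C(5,1) · (-2)^1 · (-2)^4 = 5 · (-2) · 16 = -160.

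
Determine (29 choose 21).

C(29,21) = C(29,8) by symmetry.
C(29,8) = (29·28·27·26·25·24·23·22) / 8! = 173059286400 / 40320 = 4292145.

4292145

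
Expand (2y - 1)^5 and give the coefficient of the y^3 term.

80

The general term is C(5,j)·(2y)^j·(-1)^(5-j); the y^3 term has j = 3.
C(5,3) = 10.
Coefficient = C(5,3) · 2^3 = 10 · 8 = 80.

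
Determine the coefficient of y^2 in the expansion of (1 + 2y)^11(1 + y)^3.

Coefficient of y^2 = Σ_{j} C(11,j)·2^j·C(3,2-j)·1^(2-j) for j from 0 to 2.
= 3 + 66 + 220 = 289.

289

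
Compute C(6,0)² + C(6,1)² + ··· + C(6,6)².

924

By Vandermonde's identity, Σ C(6,i)² = C(12,6) = 924.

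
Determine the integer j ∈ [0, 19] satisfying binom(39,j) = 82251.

4

C(39,j) increases on 0 ≤ j ≤ 19. C(39,3) = 9139 and C(39,4) = 82251, so j = 4.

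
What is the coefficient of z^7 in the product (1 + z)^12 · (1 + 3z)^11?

20681991

Coefficient of z^7 = Σ_{j} C(12,j)·1^j·C(11,7-j)·3^(7-j) for j from 0 to 7.
= 721710 + 4041576 + 7409556 + 5880600 + 2205225 + 392040 + 30492 + 792 = 20681991.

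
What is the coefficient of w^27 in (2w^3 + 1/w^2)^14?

General term: C(14,j)·(2w^3)^j·(1/w^2)^(14-j), with w-exponent 3j − 2(14−j) = 5j − 28.
Set 5j − 28 = 27: j = 11.
C(14,11) = 364; 2^11 = 2048; 1^3 = 1.
Coefficient = 364 · 2048 · 1 = 745472.

745472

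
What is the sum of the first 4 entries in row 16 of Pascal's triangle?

697

1 + 16 + 120 + 560 = 697.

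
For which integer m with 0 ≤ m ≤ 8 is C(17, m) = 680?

3

C(17,m) increases on 0 ≤ m ≤ 8. C(17,2) = 136 and C(17,3) = 680, so m = 3.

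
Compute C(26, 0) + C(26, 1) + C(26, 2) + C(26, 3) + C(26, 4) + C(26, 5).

83682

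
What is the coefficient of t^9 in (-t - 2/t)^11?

General term: C(11,j)·(-t)^j·(-2/t)^(11-j), with t-exponent 1j − 1(11−j) = 2j − 11.
Set 2j − 11 = 9: j = 10.
C(11,10) = 11; (-1)^10 = 1; (-2)^1 = -2.
Coefficient = 11 · 1 · (-2) = -22.

-22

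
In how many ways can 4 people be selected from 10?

210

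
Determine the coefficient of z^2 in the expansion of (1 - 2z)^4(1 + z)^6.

-9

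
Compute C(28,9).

6906900

C(28,9) = (28·27·26·25·24·23·22·21·20) / 9! = 2506375872000 / 362880 = 6906900.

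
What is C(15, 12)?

455

C(15,12) = C(15,3) by symmetry.
C(15,3) = (15·14·13) / 3! = 2730 / 6 = 455.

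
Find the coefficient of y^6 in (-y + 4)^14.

196804608

The general term is C(14,j)·(-y)^j·(4)^(14-j); the y^6 term has j = 6.
C(14,6) = 3003.
Coefficient = C(14,6) · 4^8 = 3003 · 65536 = 196804608.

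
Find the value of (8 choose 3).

C(8,3) = (8·7·6) / 3! = 336 / 6 = 56.

56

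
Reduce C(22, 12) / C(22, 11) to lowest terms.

11/12

C(n,k+1)/C(n,k) = (n−k)/(k+1) = (22−11)/(11+1) = 11/12.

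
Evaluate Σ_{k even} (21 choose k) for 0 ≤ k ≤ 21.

Even-k terms of row 21 sum to 2^20 = 1048576.

1048576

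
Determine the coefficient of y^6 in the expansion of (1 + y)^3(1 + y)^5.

(1 + y)^3(1 + y)^5 = (1 + y)^8, so the coefficient of y^6 is C(8,6)·1^6 = 28·1 = 28.

28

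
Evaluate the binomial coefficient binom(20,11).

167960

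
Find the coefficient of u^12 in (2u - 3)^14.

3354624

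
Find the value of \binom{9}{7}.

36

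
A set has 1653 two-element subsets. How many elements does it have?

58

n(n−1)/2 = 1653 ⇒ n(n−1) = 3306. Since 58·57 = 3306, n = 58.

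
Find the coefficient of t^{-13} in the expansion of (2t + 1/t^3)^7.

General term: C(7,j)·(2t)^j·(1/t^3)^(7-j), with t-exponent 1j − 3(7−j) = 4j − 21.
Set 4j − 21 = -13: j = 2.
C(7,2) = 21; 2^2 = 4; 1^5 = 1.
Coefficient = 21 · 4 · 1 = 84.

84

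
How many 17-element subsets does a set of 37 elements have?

15905368710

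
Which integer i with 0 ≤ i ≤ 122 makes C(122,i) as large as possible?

61

C(122,i) is maximized at i = 122/2 = 61.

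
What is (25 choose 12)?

C(25,12) = (25·24·23·22·21·20·19·18·17·16·15·14) / 12! = 2490952020480000 / 479001600 = 5200300.

5200300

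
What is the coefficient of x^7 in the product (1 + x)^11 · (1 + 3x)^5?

Coefficient of x^7 = Σ_{j} C(11,j)·1^j·C(5,7-j)·3^(7-j) for j from 2 to 7.
= 13365 + 66825 + 89100 + 41580 + 6930 + 330 = 218130.

218130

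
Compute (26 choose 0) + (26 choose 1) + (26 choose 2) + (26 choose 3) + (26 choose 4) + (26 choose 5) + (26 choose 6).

1 + 26 + 325 + 2600 + 14950 + 65780 + 230230 = 313912.

313912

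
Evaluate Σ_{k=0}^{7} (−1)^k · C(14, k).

The partial alternating sum Σ_{k=0}^{7} (−1)^k C(14,k) = (−1)^7 C(13,7) = -1716.

-1716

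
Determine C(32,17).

C(32,17) = C(32,15) by symmetry.
C(32,15) = (32·31·30·29·28·27·26·25·24·23·22·21·20·19·18) / 15! = 739781100339240960000 / 1307674368000 = 565722720.

565722720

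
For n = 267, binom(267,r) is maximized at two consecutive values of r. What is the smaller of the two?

133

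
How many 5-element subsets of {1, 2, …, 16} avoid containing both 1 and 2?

All 5-subsets: C(16,5) = 4368. Those containing both fixed elements: C(14,3) = 364.
4368 − 364 = 4004.

4004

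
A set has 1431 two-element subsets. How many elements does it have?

n(n−1)/2 = 1431 ⇒ n(n−1) = 2862. Since 54·53 = 2862, n = 54.

54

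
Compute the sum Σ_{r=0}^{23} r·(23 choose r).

Since r·C(23,r) = 23·C(22,r−1), the sum is 23·2^22 = 23·4194304 = 96468992.

96468992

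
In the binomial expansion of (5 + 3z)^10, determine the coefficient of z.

The general term is C(10,j)·(5)^j·(3z)^(10-j); the z^1 term has j = 9.
C(10,9) = 10.
Coefficient = C(10,9) · 5^9 · 3^1 = 10 · 1953125 · 3 = 58593750.

58593750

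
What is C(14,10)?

C(14,10) = C(14,4) by symmetry.
C(14,4) = (14·13·12·11) / 4! = 24024 / 24 = 1001.

1001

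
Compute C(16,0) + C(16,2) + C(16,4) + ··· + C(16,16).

Half of (1+1)^16 + (1−1)^16 gives the even-index sum: 2^15 = 32768.

32768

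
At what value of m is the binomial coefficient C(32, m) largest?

16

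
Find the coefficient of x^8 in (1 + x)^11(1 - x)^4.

Coefficient of x^8 = Σ_{j} C(11,j)·1^j·C(4,8-j)·(-1)^(8-j) for j from 4 to 8.
= 330 + (-1848) + 2772 + (-1320) + 165 = 99.

99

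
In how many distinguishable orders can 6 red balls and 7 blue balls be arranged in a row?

Choose positions for the red balls: C(13,6) = 1716.

1716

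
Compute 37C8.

38608020

C(37,8) = (37·36·35·34·33·32·31·30) / 8! = 1556675366400 / 40320 = 38608020.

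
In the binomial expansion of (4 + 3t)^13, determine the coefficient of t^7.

15371845632

The general term is C(13,j)·(4)^j·(3t)^(13-j); the t^7 term has j = 6.
C(13,6) = 1716.
Coefficient = C(13,6) · 4^6 · 3^7 = 1716 · 4096 · 2187 = 15371845632.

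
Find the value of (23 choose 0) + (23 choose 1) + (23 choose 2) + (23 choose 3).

1 + 23 + 253 + 1771 = 2048.

2048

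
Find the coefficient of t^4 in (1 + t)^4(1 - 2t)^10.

521

Coefficient of t^4 = Σ_{j} C(4,j)·1^j·C(10,4-j)·(-2)^(4-j) for j from 0 to 4.
= 3360 + (-3840) + 1080 + (-80) + 1 = 521.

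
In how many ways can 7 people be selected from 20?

This is C(20,7) = 77520.

77520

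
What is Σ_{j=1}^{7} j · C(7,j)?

Since j·C(7,j) = 7·C(6,j−1), the sum is 7·2^6 = 7·64 = 448.

448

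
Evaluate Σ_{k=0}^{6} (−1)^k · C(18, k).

12376

The partial alternating sum Σ_{k=0}^{6} (−1)^k C(18,k) = (−1)^6 C(17,6) = 12376.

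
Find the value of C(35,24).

417225900

C(35,24) = C(35,11) by symmetry.
C(35,11) = (35·34·33·32·31·30·29·28·27·26·25) / 11! = 16654322805120000 / 39916800 = 417225900.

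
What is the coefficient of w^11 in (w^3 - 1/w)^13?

-1716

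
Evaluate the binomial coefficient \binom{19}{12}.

50388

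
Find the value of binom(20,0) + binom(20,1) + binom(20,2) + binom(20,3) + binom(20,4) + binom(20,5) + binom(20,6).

60460

1 + 20 + 190 + 1140 + 4845 + 15504 + 38760 = 60460.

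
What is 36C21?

C(36,21) = C(36,15) by symmetry.
C(36,15) = (36·35·34·33·32·31·30·29·28·27·26·25·24·23·22) / 15! = 7281003461233582080000 / 1307674368000 = 5567902560.

5567902560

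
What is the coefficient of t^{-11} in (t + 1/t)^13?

13

General term: C(13,j)·(t)^j·(1/t)^(13-j), with t-exponent 1j − 1(13−j) = 2j − 13.
Set 2j − 13 = -11: j = 1.
C(13,1) = 13; 1^1 = 1; 1^12 = 1.
Coefficient = 13 · 1 · 1 = 13.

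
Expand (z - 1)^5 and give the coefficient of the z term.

5

The general term is C(5,j)·(z)^j·(-1)^(5-j); the z^1 term has j = 1.
C(5,1) = 5.
Coefficient = C(5,1) = 5.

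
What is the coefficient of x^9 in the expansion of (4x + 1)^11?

14417920

The general term is C(11,j)·(4x)^j·(1)^(11-j); the x^9 term has j = 9.
C(11,9) = 55.
Coefficient = C(11,9) · 4^9 = 55 · 262144 = 14417920.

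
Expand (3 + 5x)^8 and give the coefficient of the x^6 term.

3937500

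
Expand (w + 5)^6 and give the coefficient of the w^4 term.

375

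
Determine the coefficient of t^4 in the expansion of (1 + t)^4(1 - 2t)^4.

1

Coefficient of t^4 = Σ_{j} C(4,j)·1^j·C(4,4-j)·(-2)^(4-j) for j from 0 to 4.
= 16 + (-128) + 144 + (-32) + 1 = 1.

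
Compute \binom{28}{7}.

1184040

C(28,7) = (28·27·26·25·24·23·22) / 7! = 5967561600 / 5040 = 1184040.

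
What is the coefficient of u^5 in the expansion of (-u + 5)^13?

The general term is C(13,j)·(-u)^j·(5)^(13-j); the u^5 term has j = 5.
C(13,5) = 1287.
Coefficient = C(13,5) · (-1)^5 · 5^8 = 1287 · (-1) · 390625 = -502734375.

-502734375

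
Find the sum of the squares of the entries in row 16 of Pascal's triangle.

601080390

Σ C(16,k)² is the coefficient of x^16 in (1+x)^16(1+x)^16 = (1+x)^32, i.e. C(32,16) = 601080390.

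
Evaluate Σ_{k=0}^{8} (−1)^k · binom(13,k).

The partial alternating sum Σ_{k=0}^{8} (−1)^k C(13,k) = (−1)^8 C(12,8) = 495.

495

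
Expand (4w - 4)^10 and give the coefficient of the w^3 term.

The general term is C(10,j)·(4w)^j·(-4)^(10-j); the w^3 term has j = 3.
C(10,3) = 120.
Coefficient = C(10,3) · 4^3 · (-4)^7 = 120 · 64 · (-16384) = -125829120.

-125829120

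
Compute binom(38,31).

C(38,31) = C(38,7) by symmetry.
C(38,7) = (38·37·36·35·34·33·32) / 7! = 63606090240 / 5040 = 12620256.

12620256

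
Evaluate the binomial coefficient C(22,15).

170544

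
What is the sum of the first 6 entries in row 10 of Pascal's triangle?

1 + 10 + 45 + 120 + 210 + 252 = 638.

638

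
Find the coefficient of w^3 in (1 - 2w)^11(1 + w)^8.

Coefficient of w^3 = Σ_{j} C(11,j)·(-2)^j·C(8,3-j)·1^(3-j) for j from 0 to 3.
= 56 + (-616) + 1760 + (-1320) = -120.

-120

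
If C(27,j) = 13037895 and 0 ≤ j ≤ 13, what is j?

C(27,j) increases on 0 ≤ j ≤ 13. C(27,10) = 8436285 and C(27,11) = 13037895, so j = 11.

11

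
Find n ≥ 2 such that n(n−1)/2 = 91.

n(n−1)/2 = 91 ⇒ n(n−1) = 182. Since 14·13 = 182, n = 14.

14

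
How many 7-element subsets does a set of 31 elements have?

2629575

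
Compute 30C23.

2035800

C(30,23) = C(30,7) by symmetry.
C(30,7) = (30·29·28·27·26·25·24) / 7! = 10260432000 / 5040 = 2035800.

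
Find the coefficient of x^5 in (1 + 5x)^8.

175000

The general term is C(8,j)·(1)^j·(5x)^(8-j); the x^5 term has j = 3.
C(8,3) = 56.
Coefficient = C(8,3) · 5^5 = 56 · 3125 = 175000.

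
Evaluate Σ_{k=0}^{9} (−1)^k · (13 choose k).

The partial alternating sum Σ_{k=0}^{9} (−1)^k C(13,k) = (−1)^9 C(12,9) = -220.

-220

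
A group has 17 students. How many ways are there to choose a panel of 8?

This is C(17,8) = 24310.

24310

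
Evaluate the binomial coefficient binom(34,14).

1391975640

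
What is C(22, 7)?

170544

C(22,7) = (22·21·20·19·18·17·16) / 7! = 859541760 / 5040 = 170544.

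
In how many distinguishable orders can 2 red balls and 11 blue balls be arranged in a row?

Choose positions for the red balls: C(13,2) = 78.

78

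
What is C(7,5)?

21

C(7,5) = C(7,2) by symmetry.
C(7,2) = (7·6) / 2! = 42 / 2 = 21.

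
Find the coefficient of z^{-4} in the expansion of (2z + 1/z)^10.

960

General term: C(10,j)·(2z)^j·(1/z)^(10-j), with z-exponent 1j − 1(10−j) = 2j − 10.
Set 2j − 10 = -4: j = 3.
C(10,3) = 120; 2^3 = 8; 1^7 = 1.
Coefficient = 120 · 8 · 1 = 960.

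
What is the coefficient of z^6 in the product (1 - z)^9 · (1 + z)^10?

-84

Coefficient of z^6 = Σ_{j} C(9,j)·(-1)^j·C(10,6-j)·1^(6-j) for j from 0 to 6.
= 210 + (-2268) + 7560 + (-10080) + 5670 + (-1260) + 84 = -84.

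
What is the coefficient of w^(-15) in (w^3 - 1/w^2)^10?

General term: C(10,j)·(w^3)^j·(-1/w^2)^(10-j), with w-exponent 3j − 2(10−j) = 5j − 20.
Set 5j − 20 = -15: j = 1.
C(10,1) = 10; 1^1 = 1; (-1)^9 = -1.
Coefficient = 10 · 1 · (-1) = -10.

-10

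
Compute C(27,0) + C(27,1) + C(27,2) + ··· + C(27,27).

134217728

Setting x = 1 in (1+x)^27 gives Σ C(27,k) = 2^27 = 134217728.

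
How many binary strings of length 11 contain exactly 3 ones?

165

Choose the 3 positions: C(11,3) = 165.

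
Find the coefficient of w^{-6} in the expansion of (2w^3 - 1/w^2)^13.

General term: C(13,j)·(2w^3)^j·(-1/w^2)^(13-j), with w-exponent 3j − 2(13−j) = 5j − 26.
Set 5j − 26 = -6: j = 4.
C(13,4) = 715; 2^4 = 16; (-1)^9 = -1.
Coefficient = 715 · 16 · (-1) = -11440.

-11440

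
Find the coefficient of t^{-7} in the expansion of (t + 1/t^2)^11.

462

General term: C(11,j)·(t)^j·(1/t^2)^(11-j), with t-exponent 1j − 2(11−j) = 3j − 22.
Set 3j − 22 = -7: j = 5.
C(11,5) = 462; 1^5 = 1; 1^6 = 1.
Coefficient = 462 · 1 · 1 = 462.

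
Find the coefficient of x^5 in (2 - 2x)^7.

-2688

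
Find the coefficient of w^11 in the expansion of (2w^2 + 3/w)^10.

414720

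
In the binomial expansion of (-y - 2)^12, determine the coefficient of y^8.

7920

The general term is C(12,j)·(-y)^j·(-2)^(12-j); the y^8 term has j = 8.
C(12,8) = 495.
Coefficient = C(12,8) · (-2)^4 = 495 · 16 = 7920.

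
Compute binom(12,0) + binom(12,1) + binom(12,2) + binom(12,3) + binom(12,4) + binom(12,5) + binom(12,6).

2510

1 + 12 + 66 + 220 + 495 + 792 + 924 = 2510.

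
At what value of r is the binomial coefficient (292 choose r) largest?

C(292,r) is maximized at r = 292/2 = 146.

146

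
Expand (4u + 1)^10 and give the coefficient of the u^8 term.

The general term is C(10,j)·(4u)^j·(1)^(10-j); the u^8 term has j = 8.
C(10,8) = 45.
Coefficient = C(10,8) · 4^8 = 45 · 65536 = 2949120.

2949120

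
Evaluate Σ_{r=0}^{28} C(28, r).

Setting x = 1 in (1+x)^28 gives Σ C(28,r) = 2^28 = 268435456.

268435456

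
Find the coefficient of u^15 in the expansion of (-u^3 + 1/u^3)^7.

7

General term: C(7,j)·(-u^3)^j·(1/u^3)^(7-j), with u-exponent 3j − 3(7−j) = 6j − 21.
Set 6j − 21 = 15: j = 6.
C(7,6) = 7; (-1)^6 = 1; 1^1 = 1.
Coefficient = 7 · 1 · 1 = 7.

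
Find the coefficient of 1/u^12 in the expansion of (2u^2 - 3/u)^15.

143489070

General term: C(15,j)·(2u^2)^j·(-3/u)^(15-j), with u-exponent 2j − 1(15−j) = 3j − 15.
Set 3j − 15 = -12: j = 1.
C(15,1) = 15; 2^1 = 2; (-3)^14 = 4782969.
Coefficient = 15 · 2 · 4782969 = 143489070.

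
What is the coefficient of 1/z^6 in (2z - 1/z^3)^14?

General term: C(14,j)·(2z)^j·(-1/z^3)^(14-j), with z-exponent 1j − 3(14−j) = 4j − 42.
Set 4j − 42 = -6: j = 9.
C(14,9) = 2002; 2^9 = 512; (-1)^5 = -1.
Coefficient = 2002 · 512 · (-1) = -1025024.

-1025024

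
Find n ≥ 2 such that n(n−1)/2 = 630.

36

n(n−1)/2 = 630 ⇒ n(n−1) = 1260. Since 36·35 = 1260, n = 36.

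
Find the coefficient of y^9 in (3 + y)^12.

The general term is C(12,j)·(3)^j·(y)^(12-j); the y^9 term has j = 3.
C(12,3) = 220.
Coefficient = C(12,3) · 3^3 = 220 · 27 = 5940.

5940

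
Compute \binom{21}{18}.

1330

C(21,18) = C(21,3) by symmetry.
C(21,3) = (21·20·19) / 3! = 7980 / 6 = 1330.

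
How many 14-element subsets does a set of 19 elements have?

11628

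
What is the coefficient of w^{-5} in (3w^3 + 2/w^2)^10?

414720

General term: C(10,j)·(3w^3)^j·(2/w^2)^(10-j), with w-exponent 3j − 2(10−j) = 5j − 20.
Set 5j − 20 = -5: j = 3.
C(10,3) = 120; 3^3 = 27; 2^7 = 128.
Coefficient = 120 · 27 · 128 = 414720.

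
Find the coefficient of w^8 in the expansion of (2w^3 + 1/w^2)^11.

29568

General term: C(11,j)·(2w^3)^j·(1/w^2)^(11-j), with w-exponent 3j − 2(11−j) = 5j − 22.
Set 5j − 22 = 8: j = 6.
C(11,6) = 462; 2^6 = 64; 1^5 = 1.
Coefficient = 462 · 64 · 1 = 29568.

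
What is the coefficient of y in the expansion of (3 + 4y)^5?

The general term is C(5,j)·(3)^j·(4y)^(5-j); the y^1 term has j = 4.
C(5,4) = 5.
Coefficient = C(5,4) · 3^4 · 4^1 = 5 · 81 · 4 = 1620.

1620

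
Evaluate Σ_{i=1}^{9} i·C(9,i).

2304

Since i·C(9,i) = 9·C(8,i−1), the sum is 9·2^8 = 9·256 = 2304.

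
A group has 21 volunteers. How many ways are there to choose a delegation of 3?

1330

This is C(21,3) = 1330.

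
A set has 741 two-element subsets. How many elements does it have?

39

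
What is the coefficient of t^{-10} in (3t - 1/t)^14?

General term: C(14,j)·(3t)^j·(-1/t)^(14-j), with t-exponent 1j − 1(14−j) = 2j − 14.
Set 2j − 14 = -10: j = 2.
C(14,2) = 91; 3^2 = 9; (-1)^12 = 1.
Coefficient = 91 · 9 · 1 = 819.

819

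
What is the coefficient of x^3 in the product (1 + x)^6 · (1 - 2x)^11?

-310

Coefficient of x^3 = Σ_{j} C(6,j)·1^j·C(11,3-j)·(-2)^(3-j) for j from 0 to 3.
= (-1320) + 1320 + (-330) + 20 = -310.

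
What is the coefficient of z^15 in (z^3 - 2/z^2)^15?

General term: C(15,j)·(z^3)^j·(-2/z^2)^(15-j), with z-exponent 3j − 2(15−j) = 5j − 30.
Set 5j − 30 = 15: j = 9.
C(15,9) = 5005; 1^9 = 1; (-2)^6 = 64.
Coefficient = 5005 · 1 · 64 = 320320.

320320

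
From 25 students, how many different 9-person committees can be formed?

This is C(25,9) = 2042975.

2042975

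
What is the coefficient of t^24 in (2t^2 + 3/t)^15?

7741440

General term: C(15,j)·(2t^2)^j·(3/t)^(15-j), with t-exponent 2j − 1(15−j) = 3j − 15.
Set 3j − 15 = 24: j = 13.
C(15,13) = 105; 2^13 = 8192; 3^2 = 9.
Coefficient = 105 · 8192 · 9 = 7741440.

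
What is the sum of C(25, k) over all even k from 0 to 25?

16777216

Half of (1+1)^25 + (1−1)^25 gives the even-index sum: 2^24 = 16777216.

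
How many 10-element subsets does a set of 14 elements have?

1001

C(14,10) = C(14,4) by symmetry.
C(14,4) = (14·13·12·11) / 4! = 24024 / 24 = 1001.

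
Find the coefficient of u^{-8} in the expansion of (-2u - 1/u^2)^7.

-84

General term: C(7,j)·(-2u)^j·(-1/u^2)^(7-j), with u-exponent 1j − 2(7−j) = 3j − 14.
Set 3j − 14 = -8: j = 2.
C(7,2) = 21; (-2)^2 = 4; (-1)^5 = -1.
Coefficient = 21 · 4 · (-1) = -84.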